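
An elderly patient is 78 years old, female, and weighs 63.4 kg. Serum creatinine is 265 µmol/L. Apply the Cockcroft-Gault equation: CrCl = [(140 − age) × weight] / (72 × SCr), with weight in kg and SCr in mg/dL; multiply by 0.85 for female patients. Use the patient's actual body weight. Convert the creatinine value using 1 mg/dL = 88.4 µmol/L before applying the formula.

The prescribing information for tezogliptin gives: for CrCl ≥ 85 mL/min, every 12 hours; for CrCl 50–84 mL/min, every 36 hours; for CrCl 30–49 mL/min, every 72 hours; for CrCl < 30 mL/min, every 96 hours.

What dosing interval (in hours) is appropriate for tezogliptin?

SCr = 265 / 88.4 = 2.998 mg/dL
CrCl = (140 − 78) × 63.4 / (72 × 2.998) × 0.85 = 3930.8 / 215.86 × 0.85 ≈ 15.5 mL/min
CrCl ≈ 15 mL/min → bracket < 30 mL/min → every 96 hours.

every 96 hours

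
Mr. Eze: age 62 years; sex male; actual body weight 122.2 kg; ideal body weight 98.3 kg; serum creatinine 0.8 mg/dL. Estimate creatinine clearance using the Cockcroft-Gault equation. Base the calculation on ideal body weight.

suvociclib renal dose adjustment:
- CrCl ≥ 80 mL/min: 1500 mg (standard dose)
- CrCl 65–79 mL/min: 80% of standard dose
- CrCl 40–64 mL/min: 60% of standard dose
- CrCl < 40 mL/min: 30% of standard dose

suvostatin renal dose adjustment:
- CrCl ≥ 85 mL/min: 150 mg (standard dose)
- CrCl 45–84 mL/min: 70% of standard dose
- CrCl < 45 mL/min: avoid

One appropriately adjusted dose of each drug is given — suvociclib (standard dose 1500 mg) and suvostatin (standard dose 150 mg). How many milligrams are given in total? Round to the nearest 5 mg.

CrCl = (140 − 62) × 98.3 / (72 × 0.8) = 7667.4 / 57.60 ≈ 133.1 mL/min
CrCl ≈ 133 mL/min.
suvociclib: ≥ 80 mL/min → 100% of 1500 mg = 1500 mg.
suvostatin: ≥ 85 mL/min → 100% of 150 mg = 150 mg.
Total = 1500 + 150 = 1650 mg.

1650 mg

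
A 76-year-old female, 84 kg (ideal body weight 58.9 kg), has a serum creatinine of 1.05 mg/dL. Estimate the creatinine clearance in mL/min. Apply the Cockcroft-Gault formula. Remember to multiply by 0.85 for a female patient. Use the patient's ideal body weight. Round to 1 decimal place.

42.4 mL/min

CrCl = (140 − 76) × 58.9 / (72 × 1.05) × 0.85 = 3769.6 / 75.60 × 0.85 ≈ 42.4 mL/min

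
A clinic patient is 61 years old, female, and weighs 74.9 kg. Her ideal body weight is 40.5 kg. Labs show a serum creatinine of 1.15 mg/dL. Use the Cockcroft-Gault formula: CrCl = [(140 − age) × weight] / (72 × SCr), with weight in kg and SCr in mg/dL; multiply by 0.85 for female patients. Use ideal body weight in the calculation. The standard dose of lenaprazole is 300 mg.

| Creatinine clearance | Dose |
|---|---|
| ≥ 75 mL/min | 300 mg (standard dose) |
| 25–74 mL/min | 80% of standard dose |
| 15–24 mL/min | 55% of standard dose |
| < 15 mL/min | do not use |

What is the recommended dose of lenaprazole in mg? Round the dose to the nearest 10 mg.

CrCl = (140 − 61) × 40.5 / (72 × 1.15) × 0.85 = 3199.5 / 82.80 × 0.85 ≈ 32.8 mL/min
CrCl ≈ 33 mL/min → bracket 25–74 mL/min.
80% of 300 mg = 240 mg

240 mg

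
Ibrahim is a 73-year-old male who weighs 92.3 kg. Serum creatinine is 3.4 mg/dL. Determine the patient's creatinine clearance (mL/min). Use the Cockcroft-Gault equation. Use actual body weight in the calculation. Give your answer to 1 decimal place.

CrCl = (140 − 73) × 92.3 / (72 × 3.4) = 6184.1 / 244.80 ≈ 25.3 mL/min

25.3 mL/min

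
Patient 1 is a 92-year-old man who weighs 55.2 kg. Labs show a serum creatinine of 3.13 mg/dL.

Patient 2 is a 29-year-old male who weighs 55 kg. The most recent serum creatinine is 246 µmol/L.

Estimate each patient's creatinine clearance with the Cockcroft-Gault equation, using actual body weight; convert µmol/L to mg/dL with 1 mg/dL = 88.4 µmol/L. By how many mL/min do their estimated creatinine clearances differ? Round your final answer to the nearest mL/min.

19 mL/min

Patient 1: CrCl = (140 − 92) × 55.2 / (72 × 3.13) = 2649.6 / 225.36 ≈ 11.8 mL/min
Patient 2: SCr = 246 / 88.4 = 2.783 mg/dL
Patient 2: CrCl = (140 − 29) × 55 / (72 × 2.783) = 6105.0 / 200.38 ≈ 30.5 mL/min
|11.8 − 30.5| = 18.7 mL/min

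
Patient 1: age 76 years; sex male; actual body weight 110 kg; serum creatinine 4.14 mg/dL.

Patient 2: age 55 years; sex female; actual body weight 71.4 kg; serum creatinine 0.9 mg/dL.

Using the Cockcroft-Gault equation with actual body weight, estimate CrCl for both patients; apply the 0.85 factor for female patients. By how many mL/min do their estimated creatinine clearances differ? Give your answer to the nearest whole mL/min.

Patient 1: CrCl = (140 − 76) × 110 / (72 × 4.14) = 7040.0 / 298.08 ≈ 23.6 mL/min
Patient 2: CrCl = (140 − 55) × 71.4 / (72 × 0.9) × 0.85 = 6069.0 / 64.80 × 0.85 ≈ 79.6 mL/min
|23.6 − 79.6| = 56.0 mL/min

56 mL/min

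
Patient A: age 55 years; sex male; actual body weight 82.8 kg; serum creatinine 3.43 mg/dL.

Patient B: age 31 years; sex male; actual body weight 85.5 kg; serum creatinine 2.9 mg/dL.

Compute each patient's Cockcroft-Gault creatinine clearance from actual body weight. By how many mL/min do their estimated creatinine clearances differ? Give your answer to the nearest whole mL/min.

Patient A: CrCl = (140 − 55) × 82.8 / (72 × 3.43) = 7038.0 / 246.96 ≈ 28.5 mL/min
Patient B: CrCl = (140 − 31) × 85.5 / (72 × 2.9) = 9319.5 / 208.80 ≈ 44.6 mL/min
|28.5 − 44.6| = 16.1 mL/min

16 mL/min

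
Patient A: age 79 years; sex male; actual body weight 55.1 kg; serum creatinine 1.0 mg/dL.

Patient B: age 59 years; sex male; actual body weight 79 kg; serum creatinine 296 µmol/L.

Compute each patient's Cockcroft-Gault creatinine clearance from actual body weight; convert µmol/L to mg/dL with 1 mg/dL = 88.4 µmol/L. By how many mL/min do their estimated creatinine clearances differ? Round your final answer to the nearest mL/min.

20 mL/min

Patient A: CrCl = (140 − 79) × 55.1 / (72 × 1) = 3361.1 / 72.00 ≈ 46.7 mL/min
Patient B: SCr = 296 / 88.4 = 3.348 mg/dL
Patient B: CrCl = (140 − 59) × 79 / (72 × 3.348) = 6399.0 / 241.06 ≈ 26.5 mL/min
|46.7 − 26.5| = 20.2 mL/min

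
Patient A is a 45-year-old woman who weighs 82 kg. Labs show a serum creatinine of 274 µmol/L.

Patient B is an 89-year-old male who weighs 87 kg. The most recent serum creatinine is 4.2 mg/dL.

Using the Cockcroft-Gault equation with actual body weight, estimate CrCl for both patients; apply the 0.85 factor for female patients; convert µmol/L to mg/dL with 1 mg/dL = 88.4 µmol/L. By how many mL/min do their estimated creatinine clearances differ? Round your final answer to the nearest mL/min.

Patient A: SCr = 274 / 88.4 = 3.1 mg/dL
Patient A: CrCl = (140 − 45) × 82 / (72 × 3.1) × 0.85 = 7790.0 / 223.20 × 0.85 ≈ 29.7 mL/min
Patient B: CrCl = (140 − 89) × 87 / (72 × 4.2) = 4437.0 / 302.40 ≈ 14.7 mL/min
|29.7 − 14.7| = 15.0 mL/min

15 mL/min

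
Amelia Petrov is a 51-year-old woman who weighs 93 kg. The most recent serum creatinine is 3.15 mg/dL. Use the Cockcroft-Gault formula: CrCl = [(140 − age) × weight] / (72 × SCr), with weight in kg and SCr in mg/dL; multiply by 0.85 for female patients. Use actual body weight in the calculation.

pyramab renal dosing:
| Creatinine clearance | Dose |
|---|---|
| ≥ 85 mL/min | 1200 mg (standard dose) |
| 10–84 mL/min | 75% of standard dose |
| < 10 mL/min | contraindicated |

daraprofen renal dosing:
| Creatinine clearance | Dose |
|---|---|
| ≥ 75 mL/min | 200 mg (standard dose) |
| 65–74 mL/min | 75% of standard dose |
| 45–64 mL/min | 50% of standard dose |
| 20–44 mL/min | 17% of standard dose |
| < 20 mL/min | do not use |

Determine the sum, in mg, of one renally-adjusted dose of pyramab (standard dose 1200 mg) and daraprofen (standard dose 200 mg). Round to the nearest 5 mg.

935 mg

CrCl = (140 − 51) × 93 / (72 × 3.15) × 0.85 = 8277.0 / 226.80 × 0.85 ≈ 31.0 mL/min
CrCl ≈ 31 mL/min.
pyramab: 10–84 mL/min → 75% of 1200 mg = 900 mg.
daraprofen: 20–44 mL/min → 17% of 200 mg = 34 mg.
Total = 900 + 34 = 934 mg.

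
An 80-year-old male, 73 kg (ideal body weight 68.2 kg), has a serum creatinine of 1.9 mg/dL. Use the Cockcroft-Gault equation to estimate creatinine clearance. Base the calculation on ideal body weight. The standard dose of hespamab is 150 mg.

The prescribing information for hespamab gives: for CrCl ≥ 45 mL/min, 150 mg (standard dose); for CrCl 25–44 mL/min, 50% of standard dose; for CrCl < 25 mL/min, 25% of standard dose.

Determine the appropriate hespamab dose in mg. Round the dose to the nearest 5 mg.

CrCl = (140 − 80) × 68.2 / (72 × 1.9) = 4092.0 / 136.80 ≈ 29.9 mL/min
CrCl ≈ 30 mL/min → bracket 25–44 mL/min.
50% of 150 mg = 75 mg

75 mg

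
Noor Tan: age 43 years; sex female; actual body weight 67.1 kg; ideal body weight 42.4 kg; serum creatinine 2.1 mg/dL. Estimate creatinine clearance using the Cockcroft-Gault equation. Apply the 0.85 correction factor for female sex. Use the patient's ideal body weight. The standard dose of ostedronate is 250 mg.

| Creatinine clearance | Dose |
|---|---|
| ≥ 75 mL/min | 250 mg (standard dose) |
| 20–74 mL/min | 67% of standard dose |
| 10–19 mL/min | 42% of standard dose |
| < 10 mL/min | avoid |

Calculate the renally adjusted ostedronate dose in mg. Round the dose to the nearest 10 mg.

CrCl = (140 − 43) × 42.4 / (72 × 2.1) × 0.85 = 4112.8 / 151.20 × 0.85 ≈ 23.1 mL/min
CrCl ≈ 23 mL/min → bracket 20–74 mL/min.
67% of 250 mg = 167.5 mg → 170 mg

170 mg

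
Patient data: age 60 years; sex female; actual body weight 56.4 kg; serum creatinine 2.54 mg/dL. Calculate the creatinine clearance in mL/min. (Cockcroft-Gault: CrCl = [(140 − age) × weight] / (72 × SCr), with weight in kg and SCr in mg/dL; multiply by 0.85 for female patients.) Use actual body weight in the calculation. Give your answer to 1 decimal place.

21.0 mL/min

CrCl = (140 − 60) × 56.4 / (72 × 2.54) × 0.85 = 4512.0 / 182.88 × 0.85 ≈ 21.0 mL/min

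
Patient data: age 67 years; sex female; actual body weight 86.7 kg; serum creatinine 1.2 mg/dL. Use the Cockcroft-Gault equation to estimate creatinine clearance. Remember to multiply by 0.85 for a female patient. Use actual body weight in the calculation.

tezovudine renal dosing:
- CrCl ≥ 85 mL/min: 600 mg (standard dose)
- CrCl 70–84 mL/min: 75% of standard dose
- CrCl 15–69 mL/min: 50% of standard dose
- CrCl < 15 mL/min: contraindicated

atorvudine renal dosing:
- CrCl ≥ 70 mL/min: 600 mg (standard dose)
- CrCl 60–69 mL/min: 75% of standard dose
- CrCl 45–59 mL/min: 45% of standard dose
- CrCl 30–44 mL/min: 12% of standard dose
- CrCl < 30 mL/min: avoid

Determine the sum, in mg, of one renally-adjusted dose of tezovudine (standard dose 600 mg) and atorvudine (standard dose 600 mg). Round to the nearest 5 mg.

750 mg

CrCl = (140 − 67) × 86.7 / (72 × 1.2) × 0.85 = 6329.1 / 86.40 × 0.85 ≈ 62.3 mL/min
CrCl ≈ 62 mL/min.
tezovudine: 15–69 mL/min → 50% of 600 mg = 300 mg.
atorvudine: 60–69 mL/min → 75% of 600 mg = 450 mg.
Total = 300 + 450 = 750 mg.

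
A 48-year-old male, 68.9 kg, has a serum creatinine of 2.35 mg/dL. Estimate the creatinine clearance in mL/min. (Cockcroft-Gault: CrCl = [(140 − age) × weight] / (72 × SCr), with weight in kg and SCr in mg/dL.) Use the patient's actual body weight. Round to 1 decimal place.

37.5 mL/min

CrCl = (140 − 48) × 68.9 / (72 × 2.35) = 6338.8 / 169.20 ≈ 37.5 mL/min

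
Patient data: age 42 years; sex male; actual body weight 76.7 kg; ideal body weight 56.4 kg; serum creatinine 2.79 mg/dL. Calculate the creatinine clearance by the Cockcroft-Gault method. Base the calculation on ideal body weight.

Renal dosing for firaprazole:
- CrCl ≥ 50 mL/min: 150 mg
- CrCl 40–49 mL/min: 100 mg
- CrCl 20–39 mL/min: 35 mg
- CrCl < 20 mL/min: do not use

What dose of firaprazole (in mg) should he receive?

35 mg

CrCl = (140 − 42) × 56.4 / (72 × 2.79) = 5527.2 / 200.88 ≈ 27.5 mL/min
CrCl ≈ 28 mL/min → bracket 20–39 mL/min.
Dose for this bracket: 35 mg.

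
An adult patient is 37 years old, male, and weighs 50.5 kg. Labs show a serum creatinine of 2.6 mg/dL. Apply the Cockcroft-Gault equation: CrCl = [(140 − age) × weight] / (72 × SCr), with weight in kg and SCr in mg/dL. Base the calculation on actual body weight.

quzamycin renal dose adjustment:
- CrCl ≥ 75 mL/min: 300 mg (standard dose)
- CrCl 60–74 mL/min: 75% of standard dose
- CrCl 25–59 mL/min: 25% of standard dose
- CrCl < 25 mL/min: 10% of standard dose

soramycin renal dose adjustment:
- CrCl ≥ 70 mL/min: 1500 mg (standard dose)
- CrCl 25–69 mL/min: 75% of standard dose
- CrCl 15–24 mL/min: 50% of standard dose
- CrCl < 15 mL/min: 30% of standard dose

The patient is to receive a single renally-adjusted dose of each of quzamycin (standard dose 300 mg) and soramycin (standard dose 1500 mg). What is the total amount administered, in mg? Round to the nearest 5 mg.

1200 mg

CrCl = (140 − 37) × 50.5 / (72 × 2.6) = 5201.5 / 187.20 ≈ 27.8 mL/min
CrCl ≈ 28 mL/min.
quzamycin: 25–59 mL/min → 25% of 300 mg = 75 mg.
soramycin: 25–69 mL/min → 75% of 1500 mg = 1125 mg.
Total = 75 + 1125 = 1200 mg.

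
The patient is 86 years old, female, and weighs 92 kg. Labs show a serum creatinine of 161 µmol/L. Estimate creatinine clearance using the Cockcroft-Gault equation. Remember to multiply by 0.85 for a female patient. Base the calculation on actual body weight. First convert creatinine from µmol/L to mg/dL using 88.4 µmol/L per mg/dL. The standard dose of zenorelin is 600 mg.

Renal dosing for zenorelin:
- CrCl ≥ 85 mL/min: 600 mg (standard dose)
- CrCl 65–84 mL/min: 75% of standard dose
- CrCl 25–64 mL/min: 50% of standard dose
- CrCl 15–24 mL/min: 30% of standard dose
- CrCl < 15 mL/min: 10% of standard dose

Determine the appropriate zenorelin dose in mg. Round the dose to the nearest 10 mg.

300 mg

SCr = 161 / 88.4 = 1.821 mg/dL
CrCl = (140 − 86) × 92 / (72 × 1.821) × 0.85 = 4968.0 / 131.11 × 0.85 ≈ 32.2 mL/min
CrCl ≈ 32 mL/min → bracket 25–64 mL/min.
50% of 600 mg = 300 mg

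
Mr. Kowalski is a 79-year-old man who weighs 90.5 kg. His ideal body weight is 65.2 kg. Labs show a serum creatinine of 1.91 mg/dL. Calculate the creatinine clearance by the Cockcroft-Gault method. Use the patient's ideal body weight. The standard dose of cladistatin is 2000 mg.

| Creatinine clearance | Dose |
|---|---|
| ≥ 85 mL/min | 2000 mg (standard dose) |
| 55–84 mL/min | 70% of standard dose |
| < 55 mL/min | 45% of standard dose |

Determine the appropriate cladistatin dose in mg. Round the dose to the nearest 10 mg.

CrCl = (140 − 79) × 65.2 / (72 × 1.91) = 3977.2 / 137.52 ≈ 28.9 mL/min
CrCl ≈ 29 mL/min → bracket < 55 mL/min.
45% of 2000 mg = 900 mg

900 mg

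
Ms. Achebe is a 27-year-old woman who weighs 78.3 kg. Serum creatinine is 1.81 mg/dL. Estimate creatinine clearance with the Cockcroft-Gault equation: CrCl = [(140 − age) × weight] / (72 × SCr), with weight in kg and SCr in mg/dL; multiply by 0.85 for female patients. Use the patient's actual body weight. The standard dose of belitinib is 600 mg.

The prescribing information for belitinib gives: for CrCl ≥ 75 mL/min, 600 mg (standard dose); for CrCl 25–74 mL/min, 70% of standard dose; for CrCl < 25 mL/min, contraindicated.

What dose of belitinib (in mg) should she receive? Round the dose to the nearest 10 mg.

420 mg

CrCl = (140 − 27) × 78.3 / (72 × 1.81) × 0.85 = 8847.9 / 130.32 × 0.85 ≈ 57.7 mL/min
CrCl ≈ 58 mL/min → bracket 25–74 mL/min.
70% of 600 mg = 420 mg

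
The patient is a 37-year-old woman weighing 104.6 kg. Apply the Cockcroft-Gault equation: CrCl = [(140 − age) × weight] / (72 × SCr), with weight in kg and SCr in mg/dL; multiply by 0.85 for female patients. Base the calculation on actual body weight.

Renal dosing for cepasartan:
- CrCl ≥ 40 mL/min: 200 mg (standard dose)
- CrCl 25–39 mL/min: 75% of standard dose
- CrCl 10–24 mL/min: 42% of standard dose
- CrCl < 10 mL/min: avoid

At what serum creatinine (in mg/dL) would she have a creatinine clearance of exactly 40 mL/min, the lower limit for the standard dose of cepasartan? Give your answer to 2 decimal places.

Standard dose requires CrCl ≥ 40 mL/min.
Set (140 − 37) × 104.6 × 0.85 / (72 × SCr) = 40
SCr = (140 − 37) × 104.6 × 0.85 / (72 × 40) = 3.180 mg/dL

3.18 mg/dL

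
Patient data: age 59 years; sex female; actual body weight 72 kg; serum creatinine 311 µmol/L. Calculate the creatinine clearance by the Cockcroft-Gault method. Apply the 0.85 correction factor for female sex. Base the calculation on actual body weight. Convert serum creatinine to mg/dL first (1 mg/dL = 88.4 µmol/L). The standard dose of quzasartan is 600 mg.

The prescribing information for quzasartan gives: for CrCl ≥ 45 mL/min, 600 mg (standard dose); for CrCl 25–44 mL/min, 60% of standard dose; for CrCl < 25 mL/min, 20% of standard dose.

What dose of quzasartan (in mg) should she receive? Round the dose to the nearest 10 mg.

SCr = 311 / 88.4 = 3.518 mg/dL
CrCl = (140 − 59) × 72 / (72 × 3.518) × 0.85 = 5832.0 / 253.30 × 0.85 ≈ 19.6 mL/min
CrCl ≈ 20 mL/min → bracket < 25 mL/min.
20% of 600 mg = 120 mg

120 mg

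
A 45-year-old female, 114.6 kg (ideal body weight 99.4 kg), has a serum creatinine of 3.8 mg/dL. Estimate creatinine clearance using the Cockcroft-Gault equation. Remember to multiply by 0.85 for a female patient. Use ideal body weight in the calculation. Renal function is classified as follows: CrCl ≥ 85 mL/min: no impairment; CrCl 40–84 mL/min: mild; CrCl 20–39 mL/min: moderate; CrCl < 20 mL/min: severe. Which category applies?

moderate

CrCl = (140 − 45) × 99.4 / (72 × 3.8) × 0.85 = 9443.0 / 273.60 × 0.85 ≈ 29.3 mL/min
29 mL/min falls in the 'moderate' range.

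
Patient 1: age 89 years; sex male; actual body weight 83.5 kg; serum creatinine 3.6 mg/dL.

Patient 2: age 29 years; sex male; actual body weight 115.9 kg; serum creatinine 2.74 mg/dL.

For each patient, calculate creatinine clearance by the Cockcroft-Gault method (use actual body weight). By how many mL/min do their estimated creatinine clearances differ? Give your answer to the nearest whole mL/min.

49 mL/min

Patient 1: CrCl = (140 − 89) × 83.5 / (72 × 3.6) = 4258.5 / 259.20 ≈ 16.4 mL/min
Patient 2: CrCl = (140 − 29) × 115.9 / (72 × 2.74) = 12864.9 / 197.28 ≈ 65.2 mL/min
|16.4 − 65.2| = 48.8 mL/min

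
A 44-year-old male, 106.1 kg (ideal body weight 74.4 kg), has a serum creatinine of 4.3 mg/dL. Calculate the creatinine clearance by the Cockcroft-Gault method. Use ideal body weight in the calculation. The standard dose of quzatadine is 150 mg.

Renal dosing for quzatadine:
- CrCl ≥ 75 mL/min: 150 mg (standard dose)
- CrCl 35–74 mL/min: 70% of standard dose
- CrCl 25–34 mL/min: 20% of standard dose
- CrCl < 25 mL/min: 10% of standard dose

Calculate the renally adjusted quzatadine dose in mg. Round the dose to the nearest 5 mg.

CrCl = (140 − 44) × 74.4 / (72 × 4.3) = 7142.4 / 309.60 ≈ 23.1 mL/min
CrCl ≈ 23 mL/min → bracket < 25 mL/min.
10% of 150 mg = 15 mg

15 mg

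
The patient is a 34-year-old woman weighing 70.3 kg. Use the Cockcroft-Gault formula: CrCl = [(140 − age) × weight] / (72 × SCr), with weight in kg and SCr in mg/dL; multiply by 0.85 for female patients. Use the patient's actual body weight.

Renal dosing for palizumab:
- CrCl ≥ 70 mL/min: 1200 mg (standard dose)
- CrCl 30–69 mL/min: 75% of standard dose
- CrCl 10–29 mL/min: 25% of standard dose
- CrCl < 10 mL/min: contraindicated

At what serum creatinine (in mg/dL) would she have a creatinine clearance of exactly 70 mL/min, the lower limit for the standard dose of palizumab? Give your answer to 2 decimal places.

Standard dose requires CrCl ≥ 70 mL/min.
Set (140 − 34) × 70.3 × 0.85 / (72 × SCr) = 70
SCr = (140 − 34) × 70.3 × 0.85 / (72 × 70) = 1.257 mg/dL

1.26 mg/dL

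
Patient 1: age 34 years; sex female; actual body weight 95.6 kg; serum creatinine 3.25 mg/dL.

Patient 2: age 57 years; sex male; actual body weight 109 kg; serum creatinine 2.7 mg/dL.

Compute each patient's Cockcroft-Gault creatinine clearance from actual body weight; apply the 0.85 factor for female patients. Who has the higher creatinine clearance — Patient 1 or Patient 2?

Patient 2

Patient 1: CrCl = (140 − 34) × 95.6 / (72 × 3.25) × 0.85 = 10133.6 / 234.00 × 0.85 ≈ 36.8 mL/min
Patient 2: CrCl = (140 − 57) × 109 / (72 × 2.7) = 9047.0 / 194.40 ≈ 46.5 mL/min
36.8 vs 46.5 mL/min → Patient 2 is higher.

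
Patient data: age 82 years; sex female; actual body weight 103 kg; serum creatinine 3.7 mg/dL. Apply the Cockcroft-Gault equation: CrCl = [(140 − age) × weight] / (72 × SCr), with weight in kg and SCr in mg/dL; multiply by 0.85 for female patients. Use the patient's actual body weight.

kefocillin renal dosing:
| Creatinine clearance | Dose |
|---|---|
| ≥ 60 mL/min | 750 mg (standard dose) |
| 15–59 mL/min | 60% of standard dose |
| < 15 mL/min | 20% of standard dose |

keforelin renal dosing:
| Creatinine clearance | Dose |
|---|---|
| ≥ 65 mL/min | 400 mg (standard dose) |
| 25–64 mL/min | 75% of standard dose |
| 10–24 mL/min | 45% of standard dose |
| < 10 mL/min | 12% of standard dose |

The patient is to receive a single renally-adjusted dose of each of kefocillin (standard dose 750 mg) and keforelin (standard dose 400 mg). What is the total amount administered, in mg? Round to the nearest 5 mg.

630 mg

CrCl = (140 − 82) × 103 / (72 × 3.7) × 0.85 = 5974.0 / 266.40 × 0.85 ≈ 19.1 mL/min
CrCl ≈ 19 mL/min.
kefocillin: 15–59 mL/min → 60% of 750 mg = 450 mg.
keforelin: 10–24 mL/min → 45% of 400 mg = 180 mg.
Total = 450 + 180 = 630 mg.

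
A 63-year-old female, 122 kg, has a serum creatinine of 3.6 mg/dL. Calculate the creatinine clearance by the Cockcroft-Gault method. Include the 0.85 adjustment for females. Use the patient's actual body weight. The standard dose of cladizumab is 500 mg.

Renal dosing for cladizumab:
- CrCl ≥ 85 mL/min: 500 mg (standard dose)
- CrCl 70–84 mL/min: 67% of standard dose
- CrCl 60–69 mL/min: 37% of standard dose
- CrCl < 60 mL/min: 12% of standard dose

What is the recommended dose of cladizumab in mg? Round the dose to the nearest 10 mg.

60 mg

CrCl = (140 − 63) × 122 / (72 × 3.6) × 0.85 = 9394.0 / 259.20 × 0.85 ≈ 30.8 mL/min
CrCl ≈ 31 mL/min → bracket < 60 mL/min.
12% of 500 mg = 60 mg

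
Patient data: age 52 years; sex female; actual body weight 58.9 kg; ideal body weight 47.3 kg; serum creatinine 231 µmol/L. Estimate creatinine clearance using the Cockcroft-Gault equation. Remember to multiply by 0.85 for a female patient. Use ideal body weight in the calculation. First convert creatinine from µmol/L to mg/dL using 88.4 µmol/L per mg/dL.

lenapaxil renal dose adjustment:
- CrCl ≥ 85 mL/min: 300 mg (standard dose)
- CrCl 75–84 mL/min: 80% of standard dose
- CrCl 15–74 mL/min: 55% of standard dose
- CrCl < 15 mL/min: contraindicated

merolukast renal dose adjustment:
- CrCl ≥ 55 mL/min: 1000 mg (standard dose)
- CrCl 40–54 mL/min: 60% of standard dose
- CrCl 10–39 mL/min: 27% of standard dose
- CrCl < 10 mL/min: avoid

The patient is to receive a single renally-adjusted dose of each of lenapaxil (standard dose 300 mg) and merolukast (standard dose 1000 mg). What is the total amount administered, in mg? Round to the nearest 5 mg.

SCr = 231 / 88.4 = 2.613 mg/dL
CrCl = (140 − 52) × 47.3 / (72 × 2.613) × 0.85 = 4162.4 / 188.14 × 0.85 ≈ 18.8 mL/min
CrCl ≈ 19 mL/min.
lenapaxil: 15–74 mL/min → 55% of 300 mg = 165 mg.
merolukast: 10–39 mL/min → 27% of 1000 mg = 270 mg.
Total = 165 + 270 = 435 mg.

435 mg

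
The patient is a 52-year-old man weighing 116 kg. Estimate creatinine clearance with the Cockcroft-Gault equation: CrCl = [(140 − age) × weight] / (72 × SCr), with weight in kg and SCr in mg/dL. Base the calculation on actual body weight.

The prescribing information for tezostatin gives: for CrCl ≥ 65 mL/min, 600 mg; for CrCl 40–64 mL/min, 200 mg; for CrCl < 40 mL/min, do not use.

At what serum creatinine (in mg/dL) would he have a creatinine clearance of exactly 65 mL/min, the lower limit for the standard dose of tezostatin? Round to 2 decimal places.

2.18 mg/dL

Standard dose requires CrCl ≥ 65 mL/min.
Set (140 − 52) × 116 / (72 × SCr) = 65
SCr = (140 − 52) × 116 / (72 × 65) = 2.181 mg/dL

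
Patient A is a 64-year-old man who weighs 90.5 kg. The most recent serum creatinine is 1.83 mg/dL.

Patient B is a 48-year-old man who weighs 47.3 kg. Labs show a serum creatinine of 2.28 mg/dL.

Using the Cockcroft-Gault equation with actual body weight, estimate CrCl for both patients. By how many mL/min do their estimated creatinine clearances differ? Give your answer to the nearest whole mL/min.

26 mL/min

Patient A: CrCl = (140 − 64) × 90.5 / (72 × 1.83) = 6878.0 / 131.76 ≈ 52.2 mL/min
Patient B: CrCl = (140 − 48) × 47.3 / (72 × 2.28) = 4351.6 / 164.16 ≈ 26.5 mL/min
|52.2 − 26.5| = 25.7 mL/min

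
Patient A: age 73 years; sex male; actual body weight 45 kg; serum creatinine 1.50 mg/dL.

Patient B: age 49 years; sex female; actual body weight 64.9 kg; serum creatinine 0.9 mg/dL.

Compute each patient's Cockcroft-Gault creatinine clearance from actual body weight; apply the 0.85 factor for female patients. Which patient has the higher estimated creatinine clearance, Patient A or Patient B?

Patient B

Patient A: CrCl = (140 − 73) × 45 / (72 × 1.5) = 3015.0 / 108.00 ≈ 27.9 mL/min
Patient B: CrCl = (140 − 49) × 64.9 / (72 × 0.9) × 0.85 = 5905.9 / 64.80 × 0.85 ≈ 77.5 mL/min
27.9 vs 77.5 mL/min → Patient B is higher.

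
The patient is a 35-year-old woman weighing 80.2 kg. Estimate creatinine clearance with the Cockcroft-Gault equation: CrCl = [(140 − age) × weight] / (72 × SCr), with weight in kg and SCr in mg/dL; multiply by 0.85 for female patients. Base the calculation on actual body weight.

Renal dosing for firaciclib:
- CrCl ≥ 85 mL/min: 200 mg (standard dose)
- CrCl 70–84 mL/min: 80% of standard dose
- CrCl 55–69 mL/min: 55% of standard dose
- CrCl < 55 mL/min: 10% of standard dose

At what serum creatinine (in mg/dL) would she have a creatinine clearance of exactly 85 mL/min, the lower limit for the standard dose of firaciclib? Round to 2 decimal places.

1.17 mg/dL

Standard dose requires CrCl ≥ 85 mL/min.
Set (140 − 35) × 80.2 × 0.85 / (72 × SCr) = 85
SCr = (140 − 35) × 80.2 × 0.85 / (72 × 85) = 1.170 mg/dL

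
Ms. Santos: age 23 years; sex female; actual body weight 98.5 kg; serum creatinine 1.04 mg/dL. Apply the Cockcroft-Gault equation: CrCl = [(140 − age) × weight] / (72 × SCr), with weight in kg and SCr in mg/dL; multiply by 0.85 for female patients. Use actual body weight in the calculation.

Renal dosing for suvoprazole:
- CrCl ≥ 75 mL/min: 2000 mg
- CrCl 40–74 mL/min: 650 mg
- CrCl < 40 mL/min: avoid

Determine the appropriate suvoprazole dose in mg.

CrCl = (140 − 23) × 98.5 / (72 × 1.04) × 0.85 = 11524.5 / 74.88 × 0.85 ≈ 130.8 mL/min
CrCl ≈ 131 mL/min → bracket ≥ 75 mL/min.
Dose for this bracket: 2000 mg.

2000 mg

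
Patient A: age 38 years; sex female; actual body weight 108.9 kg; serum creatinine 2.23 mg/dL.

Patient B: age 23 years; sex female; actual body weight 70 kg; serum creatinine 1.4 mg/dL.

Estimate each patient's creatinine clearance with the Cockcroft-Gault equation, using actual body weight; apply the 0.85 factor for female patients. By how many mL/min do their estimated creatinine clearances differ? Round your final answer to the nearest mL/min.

Patient A: CrCl = (140 − 38) × 108.9 / (72 × 2.23) × 0.85 = 11107.8 / 160.56 × 0.85 ≈ 58.8 mL/min
Patient B: CrCl = (140 − 23) × 70 / (72 × 1.4) × 0.85 = 8190.0 / 100.80 × 0.85 ≈ 69.1 mL/min
|58.8 − 69.1| = 10.3 mL/min

10 mL/min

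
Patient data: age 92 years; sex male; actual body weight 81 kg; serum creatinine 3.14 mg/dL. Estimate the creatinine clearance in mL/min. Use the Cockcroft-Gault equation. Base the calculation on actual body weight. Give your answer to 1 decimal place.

17.2 mL/min

CrCl = (140 − 92) × 81 / (72 × 3.14) = 3888.0 / 226.08 ≈ 17.2 mL/min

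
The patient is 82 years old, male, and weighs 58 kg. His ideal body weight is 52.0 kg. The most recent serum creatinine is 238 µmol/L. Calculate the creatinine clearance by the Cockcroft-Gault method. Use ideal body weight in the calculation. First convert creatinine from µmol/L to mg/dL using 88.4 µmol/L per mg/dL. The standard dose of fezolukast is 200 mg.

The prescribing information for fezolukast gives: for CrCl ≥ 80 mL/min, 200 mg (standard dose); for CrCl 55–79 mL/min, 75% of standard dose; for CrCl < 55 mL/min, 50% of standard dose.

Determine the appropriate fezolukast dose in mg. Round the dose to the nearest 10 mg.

SCr = 238 / 88.4 = 2.692 mg/dL
CrCl = (140 − 82) × 52 / (72 × 2.692) = 3016.0 / 193.82 ≈ 15.6 mL/min
CrCl ≈ 16 mL/min → bracket < 55 mL/min.
50% of 200 mg = 100 mg

100 mg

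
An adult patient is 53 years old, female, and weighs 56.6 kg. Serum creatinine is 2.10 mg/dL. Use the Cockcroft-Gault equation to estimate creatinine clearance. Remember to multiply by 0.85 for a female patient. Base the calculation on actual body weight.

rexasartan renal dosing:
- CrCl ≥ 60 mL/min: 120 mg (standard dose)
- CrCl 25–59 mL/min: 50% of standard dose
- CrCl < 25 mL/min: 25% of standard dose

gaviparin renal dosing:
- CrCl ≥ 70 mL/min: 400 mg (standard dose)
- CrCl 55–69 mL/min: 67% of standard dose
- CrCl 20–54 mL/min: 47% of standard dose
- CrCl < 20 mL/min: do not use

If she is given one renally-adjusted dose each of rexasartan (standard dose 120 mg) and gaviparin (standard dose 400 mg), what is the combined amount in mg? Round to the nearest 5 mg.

CrCl = (140 − 53) × 56.6 / (72 × 2.1) × 0.85 = 4924.2 / 151.20 × 0.85 ≈ 27.7 mL/min
CrCl ≈ 28 mL/min.
rexasartan: 25–59 mL/min → 50% of 120 mg = 60 mg.
gaviparin: 20–54 mL/min → 47% of 400 mg = 188 mg.
Total = 60 + 188 = 248 mg.

250 mg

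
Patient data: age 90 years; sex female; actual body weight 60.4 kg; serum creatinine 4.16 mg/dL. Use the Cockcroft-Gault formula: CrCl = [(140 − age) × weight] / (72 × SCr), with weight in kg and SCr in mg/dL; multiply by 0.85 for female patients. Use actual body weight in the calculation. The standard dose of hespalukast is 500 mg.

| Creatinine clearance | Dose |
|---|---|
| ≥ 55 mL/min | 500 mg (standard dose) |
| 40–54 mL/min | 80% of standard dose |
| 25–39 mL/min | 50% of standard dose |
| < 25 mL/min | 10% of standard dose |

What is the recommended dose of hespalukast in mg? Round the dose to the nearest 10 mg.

CrCl = (140 − 90) × 60.4 / (72 × 4.16) × 0.85 = 3020.0 / 299.52 × 0.85 ≈ 8.6 mL/min
CrCl ≈ 9 mL/min → bracket < 25 mL/min.
10% of 500 mg = 50 mg

50 mg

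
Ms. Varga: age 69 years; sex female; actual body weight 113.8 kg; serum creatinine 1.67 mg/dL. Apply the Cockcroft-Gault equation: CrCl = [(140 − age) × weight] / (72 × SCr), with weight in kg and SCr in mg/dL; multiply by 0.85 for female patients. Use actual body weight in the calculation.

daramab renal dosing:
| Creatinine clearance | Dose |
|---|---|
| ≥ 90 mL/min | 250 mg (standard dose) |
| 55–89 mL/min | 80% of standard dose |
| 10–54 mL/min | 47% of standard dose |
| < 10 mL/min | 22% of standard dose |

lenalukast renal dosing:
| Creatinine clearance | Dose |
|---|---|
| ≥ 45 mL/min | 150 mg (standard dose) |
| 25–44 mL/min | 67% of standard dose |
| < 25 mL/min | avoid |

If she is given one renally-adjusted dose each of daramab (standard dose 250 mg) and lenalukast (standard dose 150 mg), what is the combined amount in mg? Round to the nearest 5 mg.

350 mg

CrCl = (140 − 69) × 113.8 / (72 × 1.67) × 0.85 = 8079.8 / 120.24 × 0.85 ≈ 57.1 mL/min
CrCl ≈ 57 mL/min.
daramab: 55–89 mL/min → 80% of 250 mg = 200 mg.
lenalukast: ≥ 45 mL/min → 100% of 150 mg = 150 mg.
Total = 200 + 150 = 350 mg.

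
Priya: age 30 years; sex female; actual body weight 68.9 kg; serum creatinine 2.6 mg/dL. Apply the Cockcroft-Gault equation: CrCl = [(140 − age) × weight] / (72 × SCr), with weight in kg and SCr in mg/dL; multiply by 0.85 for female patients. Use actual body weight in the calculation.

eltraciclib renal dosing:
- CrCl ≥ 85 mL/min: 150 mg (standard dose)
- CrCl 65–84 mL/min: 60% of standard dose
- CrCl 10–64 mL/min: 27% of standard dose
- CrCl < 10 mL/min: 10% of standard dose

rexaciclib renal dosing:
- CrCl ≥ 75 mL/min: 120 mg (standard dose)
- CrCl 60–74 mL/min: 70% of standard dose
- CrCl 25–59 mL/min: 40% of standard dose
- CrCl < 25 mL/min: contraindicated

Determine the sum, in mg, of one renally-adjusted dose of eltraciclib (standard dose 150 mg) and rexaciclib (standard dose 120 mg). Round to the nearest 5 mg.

90 mg

CrCl = (140 − 30) × 68.9 / (72 × 2.6) × 0.85 = 7579.0 / 187.20 × 0.85 ≈ 34.4 mL/min
CrCl ≈ 34 mL/min.
eltraciclib: 10–64 mL/min → 27% of 150 mg = 40.5 mg.
rexaciclib: 25–59 mL/min → 40% of 120 mg = 48 mg.
Total = 40.5 + 48 = 88.5 mg.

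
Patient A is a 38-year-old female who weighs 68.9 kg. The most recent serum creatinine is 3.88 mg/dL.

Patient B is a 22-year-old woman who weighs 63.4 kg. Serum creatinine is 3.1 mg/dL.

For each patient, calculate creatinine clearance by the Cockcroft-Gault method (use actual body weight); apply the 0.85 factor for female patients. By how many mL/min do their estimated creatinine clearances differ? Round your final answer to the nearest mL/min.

Patient A: CrCl = (140 − 38) × 68.9 / (72 × 3.88) × 0.85 = 7027.8 / 279.36 × 0.85 ≈ 21.4 mL/min
Patient B: CrCl = (140 − 22) × 63.4 / (72 × 3.1) × 0.85 = 7481.2 / 223.20 × 0.85 ≈ 28.5 mL/min
|21.4 − 28.5| = 7.1 mL/min

7 mL/min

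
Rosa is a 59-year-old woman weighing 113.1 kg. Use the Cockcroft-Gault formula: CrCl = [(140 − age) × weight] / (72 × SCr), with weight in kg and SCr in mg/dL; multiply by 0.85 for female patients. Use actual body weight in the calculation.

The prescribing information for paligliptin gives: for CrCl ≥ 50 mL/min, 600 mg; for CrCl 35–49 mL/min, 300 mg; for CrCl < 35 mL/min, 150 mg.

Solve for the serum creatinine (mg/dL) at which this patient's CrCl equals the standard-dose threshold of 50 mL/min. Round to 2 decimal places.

2.16 mg/dL

Standard dose requires CrCl ≥ 50 mL/min.
Set (140 − 59) × 113.1 × 0.85 / (72 × SCr) = 50
SCr = (140 − 59) × 113.1 × 0.85 / (72 × 50) = 2.163 mg/dL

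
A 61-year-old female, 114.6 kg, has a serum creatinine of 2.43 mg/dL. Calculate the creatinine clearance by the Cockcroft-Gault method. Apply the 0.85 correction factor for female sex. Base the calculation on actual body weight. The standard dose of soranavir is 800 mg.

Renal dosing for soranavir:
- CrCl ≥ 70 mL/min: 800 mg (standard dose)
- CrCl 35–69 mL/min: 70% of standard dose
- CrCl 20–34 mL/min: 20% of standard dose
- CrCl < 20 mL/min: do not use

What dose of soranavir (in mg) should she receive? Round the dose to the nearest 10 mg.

560 mg

CrCl = (140 − 61) × 114.6 / (72 × 2.43) × 0.85 = 9053.4 / 174.96 × 0.85 ≈ 44.0 mL/min
CrCl ≈ 44 mL/min → bracket 35–69 mL/min.
70% of 800 mg = 560 mg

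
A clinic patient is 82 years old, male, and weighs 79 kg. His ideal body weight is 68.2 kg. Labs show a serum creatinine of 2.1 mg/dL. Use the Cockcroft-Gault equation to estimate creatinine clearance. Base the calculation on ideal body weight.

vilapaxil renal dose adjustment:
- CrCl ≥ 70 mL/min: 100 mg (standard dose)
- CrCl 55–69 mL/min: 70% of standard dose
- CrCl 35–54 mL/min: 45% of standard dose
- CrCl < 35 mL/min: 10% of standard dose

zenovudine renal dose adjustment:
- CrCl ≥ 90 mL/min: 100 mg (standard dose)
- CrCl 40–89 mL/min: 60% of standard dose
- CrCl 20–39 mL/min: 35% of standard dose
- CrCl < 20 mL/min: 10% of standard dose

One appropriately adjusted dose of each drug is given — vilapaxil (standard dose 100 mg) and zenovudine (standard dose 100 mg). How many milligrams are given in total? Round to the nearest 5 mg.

45 mg

CrCl = (140 − 82) × 68.2 / (72 × 2.1) = 3955.6 / 151.20 ≈ 26.2 mL/min
CrCl ≈ 26 mL/min.
vilapaxil: < 35 mL/min → 10% of 100 mg = 10 mg.
zenovudine: 20–39 mL/min → 35% of 100 mg = 35 mg.
Total = 10 + 35 = 45 mg.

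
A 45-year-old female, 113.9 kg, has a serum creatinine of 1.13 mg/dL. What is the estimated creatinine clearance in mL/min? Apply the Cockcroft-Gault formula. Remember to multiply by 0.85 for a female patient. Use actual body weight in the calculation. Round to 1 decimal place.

CrCl = (140 − 45) × 113.9 / (72 × 1.13) × 0.85 = 10820.5 / 81.36 × 0.85 ≈ 113.0 mL/min

113.0 mL/min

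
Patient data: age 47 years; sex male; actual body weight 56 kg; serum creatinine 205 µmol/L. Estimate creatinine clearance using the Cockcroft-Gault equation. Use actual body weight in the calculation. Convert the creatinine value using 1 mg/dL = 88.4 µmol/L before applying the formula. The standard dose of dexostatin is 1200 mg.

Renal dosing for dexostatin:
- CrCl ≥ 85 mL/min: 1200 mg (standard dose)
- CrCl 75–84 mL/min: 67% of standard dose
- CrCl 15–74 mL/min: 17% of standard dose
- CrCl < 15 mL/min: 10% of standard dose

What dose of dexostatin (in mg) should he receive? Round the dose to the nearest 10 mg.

SCr = 205 / 88.4 = 2.319 mg/dL
CrCl = (140 − 47) × 56 / (72 × 2.319) = 5208.0 / 166.97 ≈ 31.2 mL/min
CrCl ≈ 31 mL/min → bracket 15–74 mL/min.
17% of 1200 mg = 204 mg → 200 mg

200 mg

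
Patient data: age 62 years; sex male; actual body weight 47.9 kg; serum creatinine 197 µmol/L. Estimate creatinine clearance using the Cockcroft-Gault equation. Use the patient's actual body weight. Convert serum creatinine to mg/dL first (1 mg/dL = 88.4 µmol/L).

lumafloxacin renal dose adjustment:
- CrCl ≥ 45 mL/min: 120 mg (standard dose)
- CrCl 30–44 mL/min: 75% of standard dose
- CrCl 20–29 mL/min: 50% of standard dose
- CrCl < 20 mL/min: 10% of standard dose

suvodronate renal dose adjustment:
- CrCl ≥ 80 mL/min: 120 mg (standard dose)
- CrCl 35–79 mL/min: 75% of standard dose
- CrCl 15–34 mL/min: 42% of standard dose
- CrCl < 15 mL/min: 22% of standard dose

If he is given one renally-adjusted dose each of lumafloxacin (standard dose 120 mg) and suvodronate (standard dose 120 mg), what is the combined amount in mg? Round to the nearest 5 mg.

SCr = 197 / 88.4 = 2.229 mg/dL
CrCl = (140 − 62) × 47.9 / (72 × 2.229) = 3736.2 / 160.49 ≈ 23.3 mL/min
CrCl ≈ 23 mL/min.
lumafloxacin: 20–29 mL/min → 50% of 120 mg = 60 mg.
suvodronate: 15–34 mL/min → 42% of 120 mg = 50.4 mg.
Total = 60 + 50.4 = 110.4 mg.

110 mg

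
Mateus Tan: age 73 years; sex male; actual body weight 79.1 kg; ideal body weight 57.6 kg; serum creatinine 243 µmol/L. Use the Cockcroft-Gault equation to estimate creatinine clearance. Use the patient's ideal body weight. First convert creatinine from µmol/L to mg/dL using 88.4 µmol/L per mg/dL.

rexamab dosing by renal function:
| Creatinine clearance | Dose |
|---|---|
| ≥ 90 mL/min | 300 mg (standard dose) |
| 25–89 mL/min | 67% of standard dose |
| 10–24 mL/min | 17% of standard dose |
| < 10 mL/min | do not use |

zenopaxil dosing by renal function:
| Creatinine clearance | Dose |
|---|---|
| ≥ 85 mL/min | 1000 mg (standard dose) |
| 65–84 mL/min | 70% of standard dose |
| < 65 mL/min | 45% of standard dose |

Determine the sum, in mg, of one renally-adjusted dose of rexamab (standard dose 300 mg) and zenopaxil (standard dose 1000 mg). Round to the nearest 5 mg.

500 mg

SCr = 243 / 88.4 = 2.749 mg/dL
CrCl = (140 − 73) × 57.6 / (72 × 2.749) = 3859.2 / 197.93 ≈ 19.5 mL/min
CrCl ≈ 19 mL/min.
rexamab: 10–24 mL/min → 17% of 300 mg = 51 mg.
zenopaxil: < 65 mL/min → 45% of 1000 mg = 450 mg.
Total = 51 + 450 = 501 mg.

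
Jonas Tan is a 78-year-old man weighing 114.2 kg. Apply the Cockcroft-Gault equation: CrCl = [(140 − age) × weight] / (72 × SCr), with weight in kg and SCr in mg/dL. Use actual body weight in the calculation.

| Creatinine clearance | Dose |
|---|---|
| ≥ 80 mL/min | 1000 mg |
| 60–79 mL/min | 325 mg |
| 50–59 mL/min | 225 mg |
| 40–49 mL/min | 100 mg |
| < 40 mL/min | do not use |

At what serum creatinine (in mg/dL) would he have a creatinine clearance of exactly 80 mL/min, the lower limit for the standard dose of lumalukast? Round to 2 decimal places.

Standard dose requires CrCl ≥ 80 mL/min.
Set (140 − 78) × 114.2 / (72 × SCr) = 80
SCr = (140 − 78) × 114.2 / (72 × 80) = 1.229 mg/dL

1.23 mg/dL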